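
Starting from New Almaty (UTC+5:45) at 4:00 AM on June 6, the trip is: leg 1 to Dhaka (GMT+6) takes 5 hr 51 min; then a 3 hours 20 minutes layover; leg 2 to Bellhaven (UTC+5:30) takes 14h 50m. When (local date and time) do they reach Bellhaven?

Convert departure to UTC: 4:00 AM − 5:45 = 10:15 PM UTC on Jun 5.
Add 5 hours 51 minutes leg 1 → 4:06 AM UTC (Jun 6).
Add 3 hours 20 minutes layover in Dhaka → 7:26 AM UTC.
Add 14 hours and 50 minutes leg 2 → 10:16 PM UTC.
Bellhaven is UTC+5:30, so local arrival = 10:16 PM + 5:30 = 3:46 AM on Jun 7.

3:46 AM on June 7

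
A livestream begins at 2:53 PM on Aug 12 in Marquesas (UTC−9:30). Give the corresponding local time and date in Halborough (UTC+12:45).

Halborough is 22:15 ahead of Marquesas.
Shift by the zone difference: 2:53 PM + 22:15 = 1:08 PM on Aug 13 in Halborough.

1:08 PM on Aug 13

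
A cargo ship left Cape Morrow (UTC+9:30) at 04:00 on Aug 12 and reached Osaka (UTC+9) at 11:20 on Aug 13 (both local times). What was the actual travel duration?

Osaka is 0:30 behind Cape Morrow.
Clock-face elapsed time (ignoring zones) is 31 hours 20 minutes.
Actual elapsed = 31 hours 20 minutes + 0:30 = 31 hours 50 minutes.

31 hours 50 minutes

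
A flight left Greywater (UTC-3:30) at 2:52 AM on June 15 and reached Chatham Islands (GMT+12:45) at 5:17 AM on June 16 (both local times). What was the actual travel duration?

10 hours 10 minutes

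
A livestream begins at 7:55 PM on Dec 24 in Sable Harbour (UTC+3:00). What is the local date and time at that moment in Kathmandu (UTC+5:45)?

10:40 PM on December 24

Kathmandu is 2:45 ahead of Sable Harbour.
Shift by the zone difference: 7:55 PM + 2:45 = 10:40 PM on Dec 24 in Kathmandu.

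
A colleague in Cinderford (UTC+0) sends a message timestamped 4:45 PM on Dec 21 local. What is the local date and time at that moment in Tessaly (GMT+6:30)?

Cinderford is UTC+0 so that is 4:45 PM UTC.
Tessaly is UTC+6:30: 4:45 PM + 6:30 = 11:15 PM on Dec 21.

11:15 PM on December 21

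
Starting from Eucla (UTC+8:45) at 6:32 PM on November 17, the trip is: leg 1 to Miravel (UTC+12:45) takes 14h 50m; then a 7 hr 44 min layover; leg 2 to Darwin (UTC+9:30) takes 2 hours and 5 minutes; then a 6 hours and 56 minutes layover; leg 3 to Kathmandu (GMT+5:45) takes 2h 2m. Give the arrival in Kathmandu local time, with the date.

Convert departure to UTC: 6:32 PM − 8:45 = 9:47 AM UTC on Nov 17.
Add 14 hours 50 minutes leg 1 → 12:37 AM UTC (Nov 18).
Add 7 hours and 44 minutes layover in Miravel → 8:21 AM UTC.
Add 2 hours 5 minutes leg 2 → 10:26 AM UTC.
Add 6 hours 56 minutes layover in Darwin → 5:22 PM UTC.
Add 2 hours 2 minutes leg 3 → 7:24 PM UTC.
Kathmandu is UTC+5:45, so local arrival = 7:24 PM + 5:45 = 1:09 AM on Nov 19.

1:09 AM on November 19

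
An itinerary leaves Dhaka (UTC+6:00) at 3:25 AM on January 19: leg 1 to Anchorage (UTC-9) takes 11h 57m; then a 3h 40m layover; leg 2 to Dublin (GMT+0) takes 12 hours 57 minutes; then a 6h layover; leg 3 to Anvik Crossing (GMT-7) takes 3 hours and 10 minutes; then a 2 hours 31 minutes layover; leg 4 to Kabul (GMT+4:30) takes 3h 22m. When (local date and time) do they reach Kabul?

Convert departure to UTC: 3:25 AM − 6:00 = 9:25 PM UTC on Jan 18.
Add 11 hours 57 minutes leg 1 → 9:22 AM UTC (Jan 19).
Add 3 hours 40 minutes layover in Anchorage → 1:02 PM UTC.
Add 12 hours 57 minutes leg 2 → 1:59 AM UTC (Jan 20).
Add 6 hours layover in Dublin → 7:59 AM UTC.
Add 3 hours 10 minutes leg 3 → 11:09 AM UTC.
Add 2 hours and 31 minutes layover in Anvik Crossing → 1:40 PM UTC.
Add 3 hours 22 minutes leg 4 → 5:02 PM UTC.
Kabul is UTC+4:30, so local arrival = 5:02 PM + 4:30 = 9:32 PM on Jan 20.

9:32 PM on January 20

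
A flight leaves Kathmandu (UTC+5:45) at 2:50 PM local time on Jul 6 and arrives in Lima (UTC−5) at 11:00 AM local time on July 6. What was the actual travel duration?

6 hours 55 minutes

Departure in UTC: 2:50 PM − 5:45 = 9:05 AM on Jul 6.
Arrival in UTC: 11:00 AM + 5:00 = 4:00 PM on Jul 6.
Elapsed = 4:00 PM − 9:05 AM = 6 hours 55 minutes.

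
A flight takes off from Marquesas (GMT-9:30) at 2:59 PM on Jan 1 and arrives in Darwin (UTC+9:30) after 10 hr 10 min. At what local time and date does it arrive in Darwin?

8:09 PM on January 2

Convert departure to UTC: 2:59 PM + 9:30 = 12:29 AM UTC on Jan 2.
Add 10 hours 10 minutes travel time → 10:39 AM UTC.
Darwin is UTC+9:30, so local arrival = 10:39 AM + 9:30 = 8:09 PM on Jan 2.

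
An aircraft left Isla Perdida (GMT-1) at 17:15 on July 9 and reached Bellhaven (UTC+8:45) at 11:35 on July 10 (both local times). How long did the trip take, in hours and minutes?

8 hours 35 minutes

Bellhaven is 9:45 ahead of Isla Perdida.
Clock-face elapsed time (ignoring zones) is 18 hours 20 minutes.
Actual elapsed = 18 hours 20 minutes − 9:45 = 8 hours 35 minutes.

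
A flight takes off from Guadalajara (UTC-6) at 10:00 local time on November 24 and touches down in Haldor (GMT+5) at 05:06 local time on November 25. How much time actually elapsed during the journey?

Departure in UTC: 10:00 + 6:00 = 16:00 on Nov 24.
Arrival in UTC: 05:06 − 5:00 = 00:06 on Nov 25.
Elapsed = 00:06 − 16:00 (+1 day) = 8 hours 6 minutes.

8 hours 6 minutes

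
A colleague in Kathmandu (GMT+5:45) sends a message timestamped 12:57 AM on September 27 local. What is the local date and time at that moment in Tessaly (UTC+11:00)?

6:12 AM on Sep 27

In UTC: 12:57 AM − 5:45 = 7:12 PM on Sep 26.
Tessaly is UTC+11:00: 7:12 PM + 11:00 = 6:12 AM on Sep 27.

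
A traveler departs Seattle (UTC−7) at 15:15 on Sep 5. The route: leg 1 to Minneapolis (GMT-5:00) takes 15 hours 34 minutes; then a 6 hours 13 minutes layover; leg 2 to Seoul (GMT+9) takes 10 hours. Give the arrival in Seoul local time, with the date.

Convert departure to UTC: 15:15 + 7:00 = 22:15 UTC on Sep 5.
Add 15 hours 34 minutes leg 1 → 13:49 UTC (Sep 6).
Add 6 hours 13 minutes layover in Minneapolis → 20:02 UTC.
Add 10 hours leg 2 → 06:02 UTC (Sep 7).
Seoul is UTC+9:00, so local arrival = 06:02 + 9:00 = 15:02 on Sep 7.

15:02 on September 7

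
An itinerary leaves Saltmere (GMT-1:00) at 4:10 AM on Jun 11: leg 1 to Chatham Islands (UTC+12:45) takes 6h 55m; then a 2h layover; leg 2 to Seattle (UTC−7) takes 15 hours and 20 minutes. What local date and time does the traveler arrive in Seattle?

10:25 PM on June 11

Convert departure to UTC: 4:10 AM + 1:00 = 5:10 AM UTC on Jun 11.
Add 6 hours 55 minutes leg 1 → 12:05 PM UTC.
Add 2 hours layover in Chatham Islands → 2:05 PM UTC.
Add 15 hours and 20 minutes leg 2 → 5:25 AM UTC (Jun 12).
Seattle is UTC−7:00, so local arrival = 5:25 AM − 7:00 = 10:25 PM on Jun 11.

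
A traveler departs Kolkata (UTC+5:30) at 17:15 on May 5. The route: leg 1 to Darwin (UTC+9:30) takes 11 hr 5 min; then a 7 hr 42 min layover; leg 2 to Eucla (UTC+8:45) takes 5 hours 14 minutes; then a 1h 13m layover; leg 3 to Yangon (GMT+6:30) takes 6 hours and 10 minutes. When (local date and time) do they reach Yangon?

01:39 on May 7

Convert departure to UTC: 17:15 − 5:30 = 11:45 UTC on May 5.
Add 11 hours 5 minutes leg 1 → 22:50 UTC.
Add 7 hours 42 minutes layover in Darwin → 06:32 UTC (May 6).
Add 5 hours and 14 minutes leg 2 → 11:46 UTC.
Add 1 hour and 13 minutes layover in Eucla → 12:59 UTC.
Add 6 hours and 10 minutes leg 3 → 19:09 UTC.
Yangon is UTC+6:30, so local arrival = 19:09 + 6:30 = 01:39 on May 7.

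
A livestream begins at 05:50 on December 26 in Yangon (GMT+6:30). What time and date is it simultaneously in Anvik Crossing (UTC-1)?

In UTC: 05:50 − 6:30 = 23:20 on Dec 25.
Anvik Crossing is UTC−1:00: 23:20 − 1:00 = 22:20 on Dec 25.

22:20 on December 25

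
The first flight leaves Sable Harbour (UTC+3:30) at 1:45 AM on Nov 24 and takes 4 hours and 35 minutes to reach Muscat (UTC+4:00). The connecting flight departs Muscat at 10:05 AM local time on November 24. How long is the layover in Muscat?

3 hours 15 minutes

Convert departure to UTC: 1:45 AM − 3:30 = 10:15 PM UTC on Nov 23.
Add 4 hours 35 minutes flight time → 2:50 AM UTC (Nov 24).
Muscat is UTC+4:00, so local arrival = 2:50 AM + 4:00 = 6:50 AM on Nov 24.
Layover = 10:05 AM − 6:50 AM = 3 hours 15 minutes.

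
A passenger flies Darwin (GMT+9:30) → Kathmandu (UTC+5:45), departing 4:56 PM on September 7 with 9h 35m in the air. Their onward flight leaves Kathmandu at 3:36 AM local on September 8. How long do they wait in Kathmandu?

Convert departure to UTC: 4:56 PM − 9:30 = 7:26 AM UTC on Sep 7.
Add 9 hours 35 minutes flight time → 5:01 PM UTC.
Kathmandu is UTC+5:45, so local arrival = 5:01 PM + 5:45 = 10:46 PM on Sep 7.
Layover = 3:36 AM − 10:46 PM (+1 day) = 4 hours 50 minutes.

4 hours 50 minutes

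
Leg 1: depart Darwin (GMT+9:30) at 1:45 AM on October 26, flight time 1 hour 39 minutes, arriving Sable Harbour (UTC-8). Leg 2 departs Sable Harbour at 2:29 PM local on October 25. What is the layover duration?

4 hours 35 minutes

Convert departure to UTC: 1:45 AM − 9:30 = 4:15 PM UTC on Oct 25.
Add 1 hour and 39 minutes flight time → 5:54 PM UTC.
Sable Harbour is UTC−8:00, so local arrival = 5:54 PM − 8:00 = 9:54 AM on Oct 25.
Layover = 2:29 PM − 9:54 AM = 4 hours 35 minutes.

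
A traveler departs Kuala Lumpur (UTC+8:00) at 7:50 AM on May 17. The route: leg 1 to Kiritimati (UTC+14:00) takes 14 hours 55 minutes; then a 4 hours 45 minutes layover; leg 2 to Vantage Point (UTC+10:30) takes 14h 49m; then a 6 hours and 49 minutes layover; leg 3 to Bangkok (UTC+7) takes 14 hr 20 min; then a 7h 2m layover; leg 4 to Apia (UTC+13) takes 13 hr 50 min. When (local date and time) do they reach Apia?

5:20 PM on May 20

Convert departure to UTC: 7:50 AM − 8:00 = 11:50 PM UTC on May 16.
Add 14 hours and 55 minutes leg 1 → 2:45 PM UTC (May 17).
Add 4 hours and 45 minutes layover in Kiritimati → 7:30 PM UTC.
Add 14 hours 49 minutes leg 2 → 10:19 AM UTC (May 18).
Add 6 hours 49 minutes layover in Vantage Point → 5:08 PM UTC.
Add 14 hours 20 minutes leg 3 → 7:28 AM UTC (May 19).
Add 7 hours 2 minutes layover in Bangkok → 2:30 PM UTC.
Add 13 hours 50 minutes leg 4 → 4:20 AM UTC (May 20).
Apia is UTC+13:00, so local arrival = 4:20 AM + 13:00 = 5:20 PM on May 20.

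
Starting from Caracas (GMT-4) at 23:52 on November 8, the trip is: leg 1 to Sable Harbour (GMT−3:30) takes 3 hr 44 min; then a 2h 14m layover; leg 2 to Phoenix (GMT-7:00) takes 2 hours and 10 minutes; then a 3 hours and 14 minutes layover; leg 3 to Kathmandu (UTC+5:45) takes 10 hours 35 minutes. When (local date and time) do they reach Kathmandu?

07:34 on November 10

Convert departure to UTC: 23:52 + 4:00 = 03:52 UTC on Nov 9.
Add 3 hours 44 minutes leg 1 → 07:36 UTC.
Add 2 hours 14 minutes layover in Sable Harbour → 09:50 UTC.
Add 2 hours 10 minutes leg 2 → 12:00 UTC.
Add 3 hours 14 minutes layover in Phoenix → 15:14 UTC.
Add 10 hours and 35 minutes leg 3 → 01:49 UTC (Nov 10).
Kathmandu is UTC+5:45, so local arrival = 01:49 + 5:45 = 07:34 on Nov 10.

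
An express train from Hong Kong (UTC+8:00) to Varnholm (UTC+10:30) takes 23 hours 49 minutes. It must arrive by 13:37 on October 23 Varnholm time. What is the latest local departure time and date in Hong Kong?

Target arrival in UTC: 13:37 − 10:30 = 03:07 on Oct 23.
Subtract 23 hours and 49 minutes → departure 03:18 UTC on Oct 22.
Hong Kong is UTC+8:00: 03:18 + 8:00 = 11:18 on Oct 22.

11:18 on Oct 22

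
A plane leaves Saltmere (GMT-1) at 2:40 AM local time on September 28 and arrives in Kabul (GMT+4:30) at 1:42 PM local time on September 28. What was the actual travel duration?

5 hours 32 minutes

Departure in UTC: 2:40 AM + 1:00 = 3:40 AM on Sep 28.
Arrival in UTC: 1:42 PM − 4:30 = 9:12 AM on Sep 28.
Elapsed = 9:12 AM − 3:40 AM = 5 hours 32 minutes.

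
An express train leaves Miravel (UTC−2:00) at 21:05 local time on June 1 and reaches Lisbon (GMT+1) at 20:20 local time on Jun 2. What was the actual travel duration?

Lisbon is 3:00 ahead of Miravel.
Clock-face elapsed time (ignoring zones) is 23 hours 15 minutes.
Actual elapsed = 23 hours 15 minutes − 3:00 = 20 hours 15 minutes.

20 hours 15 minutes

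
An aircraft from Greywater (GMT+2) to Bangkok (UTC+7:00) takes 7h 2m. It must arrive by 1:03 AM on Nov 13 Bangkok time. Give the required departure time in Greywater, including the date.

Target arrival in UTC: 1:03 AM − 7:00 = 6:03 PM on Nov 12.
Subtract 7 hours and 2 minutes → departure 11:01 AM UTC on Nov 12.
Greywater is UTC+2:00: 11:01 AM + 2:00 = 1:01 PM on Nov 12.

1:01 PM on November 12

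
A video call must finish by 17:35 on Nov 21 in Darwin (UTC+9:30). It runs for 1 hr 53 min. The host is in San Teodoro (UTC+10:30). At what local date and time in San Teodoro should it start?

16:42 on November 21

Target end time in UTC: 17:35 − 9:30 = 08:05 on Nov 21.
Subtract 1 hour 53 minutes → start 06:12 UTC on Nov 21.
San Teodoro is UTC+10:30: 06:12 + 10:30 = 16:42 on Nov 21.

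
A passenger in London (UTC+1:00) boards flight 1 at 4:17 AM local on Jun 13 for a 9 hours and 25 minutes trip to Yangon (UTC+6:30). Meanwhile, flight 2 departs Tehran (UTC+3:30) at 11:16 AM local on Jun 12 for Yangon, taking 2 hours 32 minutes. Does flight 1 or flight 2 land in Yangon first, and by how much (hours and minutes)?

the second, by 26 hours 24 minutes

Flight 1 in UTC: 4:17 AM − 1:00 = 3:17 AM on Jun 13.
+9 hours and 25 minutes → arrive 12:42 PM UTC on Jun 13.
Flight 2 in UTC: 11:16 AM − 3:30 = 7:46 AM on Jun 12.
+2 hours 32 minutes → arrive 10:18 AM UTC on Jun 12.
Flight 2 lands earlier by 26 hours 24 minutes.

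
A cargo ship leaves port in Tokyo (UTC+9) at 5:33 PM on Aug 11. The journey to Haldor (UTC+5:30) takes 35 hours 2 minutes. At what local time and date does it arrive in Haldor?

1:05 AM on August 13

Convert departure to UTC: 5:33 PM − 9:00 = 8:33 AM UTC on Aug 11.
Add 35 hours 2 minutes travel time → 7:35 PM UTC (Aug 12).
Haldor is UTC+5:30, so local arrival = 7:35 PM + 5:30 = 1:05 AM on Aug 13.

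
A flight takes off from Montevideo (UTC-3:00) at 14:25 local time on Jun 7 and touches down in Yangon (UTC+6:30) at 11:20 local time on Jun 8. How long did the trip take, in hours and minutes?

Departure in UTC: 14:25 + 3:00 = 17:25 on Jun 7.
Arrival in UTC: 11:20 − 6:30 = 04:50 on Jun 8.
Elapsed = 04:50 − 17:25 (+1 day) = 11 hours 25 minutes.

11 hours 25 minutes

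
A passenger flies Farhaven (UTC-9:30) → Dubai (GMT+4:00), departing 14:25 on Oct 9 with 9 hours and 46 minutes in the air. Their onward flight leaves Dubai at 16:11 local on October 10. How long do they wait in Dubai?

2 hours 30 minutes

Convert departure to UTC: 14:25 + 9:30 = 23:55 UTC on Oct 9.
Add 9 hours and 46 minutes flight time → 09:41 UTC (Oct 10).
Dubai is UTC+4:00, so local arrival = 09:41 + 4:00 = 13:41 on Oct 10.
Layover = 16:11 − 13:41 = 2 hours 30 minutes.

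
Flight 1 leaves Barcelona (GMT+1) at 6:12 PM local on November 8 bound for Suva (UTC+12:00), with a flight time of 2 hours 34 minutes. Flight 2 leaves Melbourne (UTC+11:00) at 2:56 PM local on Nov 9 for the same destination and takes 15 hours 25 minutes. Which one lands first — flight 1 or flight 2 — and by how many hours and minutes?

the first, by 23 hours 35 minutes

Flight 1 in UTC: 6:12 PM − 1:00 = 5:12 PM on Nov 8.
+2 hours and 34 minutes → arrive 7:46 PM UTC on Nov 8.
Flight 2 in UTC: 2:56 PM − 11:00 = 3:56 AM on Nov 9.
+15 hours and 25 minutes → arrive 7:21 PM UTC on Nov 9.
Flight 1 lands earlier by 23 hours 35 minutes.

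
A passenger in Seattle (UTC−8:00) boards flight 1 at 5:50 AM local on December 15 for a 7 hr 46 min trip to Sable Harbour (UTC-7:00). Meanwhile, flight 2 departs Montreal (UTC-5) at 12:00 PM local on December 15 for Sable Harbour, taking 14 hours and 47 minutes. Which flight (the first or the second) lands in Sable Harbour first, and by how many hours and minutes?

Flight 1 in UTC: 5:50 AM + 8:00 = 1:50 PM on Dec 15.
+7 hours 46 minutes → arrive 9:36 PM UTC on Dec 15.
Flight 2 in UTC: 12:00 PM + 5:00 = 5:00 PM on Dec 15.
+14 hours and 47 minutes → arrive 7:47 AM UTC on Dec 16.
Flight 1 lands earlier by 10 hours 11 minutes.

the first, by 10 hours 11 minutes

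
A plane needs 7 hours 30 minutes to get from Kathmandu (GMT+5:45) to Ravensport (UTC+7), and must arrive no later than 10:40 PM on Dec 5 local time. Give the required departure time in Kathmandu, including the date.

1:55 PM on Dec 5

Target arrival in UTC: 10:40 PM − 7:00 = 3:40 PM on Dec 5.
Subtract 7 hours 30 minutes → departure 8:10 AM UTC on Dec 5.
Kathmandu is UTC+5:45: 8:10 AM + 5:45 = 1:55 PM on Dec 5.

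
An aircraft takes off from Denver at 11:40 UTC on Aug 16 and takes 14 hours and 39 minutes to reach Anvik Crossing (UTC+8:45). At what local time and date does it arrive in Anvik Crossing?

Departure is given in UTC: 11:40 on Aug 16.
Add 14 hours 39 minutes → 02:19 UTC (Aug 17).
Anvik Crossing is UTC+8:45: 02:19 + 8:45 = 11:04 on Aug 17.

11:04 on August 17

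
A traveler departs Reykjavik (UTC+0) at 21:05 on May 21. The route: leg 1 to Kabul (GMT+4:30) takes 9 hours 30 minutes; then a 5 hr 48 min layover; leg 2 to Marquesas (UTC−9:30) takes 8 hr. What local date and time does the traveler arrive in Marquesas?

10:53 on May 22

Reykjavik is at UTC+0, so departure is already 21:05 UTC on May 21.
Add 9 hours and 30 minutes leg 1 → 06:35 UTC (May 22).
Add 5 hours and 48 minutes layover in Kabul → 12:23 UTC.
Add 8 hours leg 2 → 20:23 UTC.
Marquesas is UTC−9:30, so local arrival = 20:23 − 9:30 = 10:53 on May 22.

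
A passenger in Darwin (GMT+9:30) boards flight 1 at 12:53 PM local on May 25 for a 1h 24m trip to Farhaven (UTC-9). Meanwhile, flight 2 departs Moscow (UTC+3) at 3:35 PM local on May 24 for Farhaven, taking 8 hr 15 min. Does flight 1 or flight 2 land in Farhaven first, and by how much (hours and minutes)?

the second, by 7 hours 57 minutes

Flight 1 in UTC: 12:53 PM − 9:30 = 3:23 AM on May 25.
+1 hour 24 minutes → arrive 4:47 AM UTC on May 25.
Flight 2 in UTC: 3:35 PM − 3:00 = 12:35 PM on May 24.
+8 hours and 15 minutes → arrive 8:50 PM UTC on May 24.
Flight 2 lands earlier by 7 hours 57 minutes.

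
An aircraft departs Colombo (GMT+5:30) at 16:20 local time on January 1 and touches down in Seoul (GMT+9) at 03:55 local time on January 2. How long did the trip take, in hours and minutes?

8 hours 5 minutes

Departure in UTC: 16:20 − 5:30 = 10:50 on Jan 1.
Arrival in UTC: 03:55 − 9:00 = 18:55 on Jan 1.
Elapsed = 18:55 − 10:50 = 8 hours 5 minutes.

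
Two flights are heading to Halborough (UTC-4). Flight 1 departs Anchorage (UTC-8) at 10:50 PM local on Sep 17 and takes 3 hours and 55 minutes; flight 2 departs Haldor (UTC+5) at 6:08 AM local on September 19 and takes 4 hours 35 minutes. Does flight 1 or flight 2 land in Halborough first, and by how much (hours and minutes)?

Flight 1 in UTC: 10:50 PM + 8:00 = 6:50 AM on Sep 18.
+3 hours and 55 minutes → arrive 10:45 AM UTC on Sep 18.
Flight 2 in UTC: 6:08 AM − 5:00 = 1:08 AM on Sep 19.
+4 hours and 35 minutes → arrive 5:43 AM UTC on Sep 19.
Flight 1 lands earlier by 18 hours 58 minutes.

the first, by 18 hours 58 minutes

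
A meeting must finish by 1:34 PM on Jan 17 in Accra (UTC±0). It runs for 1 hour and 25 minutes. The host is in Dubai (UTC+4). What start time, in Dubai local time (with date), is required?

Target end time is already UTC: 1:34 PM on Jan 17.
Subtract 1 hour and 25 minutes → start 12:09 PM UTC on Jan 17.
Dubai is UTC+4:00: 12:09 PM + 4:00 = 4:09 PM on Jan 17.

4:09 PM on January 17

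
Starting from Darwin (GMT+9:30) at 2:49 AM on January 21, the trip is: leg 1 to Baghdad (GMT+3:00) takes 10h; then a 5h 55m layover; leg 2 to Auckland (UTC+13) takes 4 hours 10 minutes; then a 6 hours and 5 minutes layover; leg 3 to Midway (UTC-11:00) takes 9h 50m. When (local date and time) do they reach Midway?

Convert departure to UTC: 2:49 AM − 9:30 = 5:19 PM UTC on Jan 20.
Add 10 hours leg 1 → 3:19 AM UTC (Jan 21).
Add 5 hours and 55 minutes layover in Baghdad → 9:14 AM UTC.
Add 4 hours and 10 minutes leg 2 → 1:24 PM UTC.
Add 6 hours 5 minutes layover in Auckland → 7:29 PM UTC.
Add 9 hours and 50 minutes leg 3 → 5:19 AM UTC (Jan 22).
Midway is UTC−11:00, so local arrival = 5:19 AM − 11:00 = 6:19 PM on Jan 21.

6:19 PM on Jan 21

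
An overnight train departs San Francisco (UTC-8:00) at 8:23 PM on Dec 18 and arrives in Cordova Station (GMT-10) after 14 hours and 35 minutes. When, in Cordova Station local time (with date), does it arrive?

8:58 AM on December 19

Convert departure to UTC: 8:23 PM + 8:00 = 4:23 AM UTC on Dec 19.
Add 14 hours and 35 minutes travel time → 6:58 PM UTC.
Cordova Station is UTC−10:00, so local arrival = 6:58 PM − 10:00 = 8:58 AM on Dec 19.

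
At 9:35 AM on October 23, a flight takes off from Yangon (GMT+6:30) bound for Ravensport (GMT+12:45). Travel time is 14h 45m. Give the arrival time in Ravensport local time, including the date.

Convert departure to UTC: 9:35 AM − 6:30 = 3:05 AM UTC on Oct 23.
Add 14 hours 45 minutes travel time → 5:50 PM UTC.
Ravensport is UTC+12:45, so local arrival = 5:50 PM + 12:45 = 6:35 AM on Oct 24.

6:35 AM on Oct 24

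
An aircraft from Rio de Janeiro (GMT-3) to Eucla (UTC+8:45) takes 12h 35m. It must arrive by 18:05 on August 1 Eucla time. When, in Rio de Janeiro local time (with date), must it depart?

17:45 on July 31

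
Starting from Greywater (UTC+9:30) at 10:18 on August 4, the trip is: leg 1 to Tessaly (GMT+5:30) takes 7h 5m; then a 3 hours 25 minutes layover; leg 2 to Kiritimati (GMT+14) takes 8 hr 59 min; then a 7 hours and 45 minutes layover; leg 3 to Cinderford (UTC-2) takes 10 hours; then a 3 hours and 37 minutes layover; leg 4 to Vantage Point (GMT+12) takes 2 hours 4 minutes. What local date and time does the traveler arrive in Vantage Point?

Convert departure to UTC: 10:18 − 9:30 = 00:48 UTC on Aug 4.
Add 7 hours and 5 minutes leg 1 → 07:53 UTC.
Add 3 hours 25 minutes layover in Tessaly → 11:18 UTC.
Add 8 hours and 59 minutes leg 2 → 20:17 UTC.
Add 7 hours 45 minutes layover in Kiritimati → 04:02 UTC (Aug 5).
Add 10 hours leg 3 → 14:02 UTC.
Add 3 hours and 37 minutes layover in Cinderford → 17:39 UTC.
Add 2 hours and 4 minutes leg 4 → 19:43 UTC.
Vantage Point is UTC+12:00, so local arrival = 19:43 + 12:00 = 07:43 on Aug 6.

07:43 on Aug 6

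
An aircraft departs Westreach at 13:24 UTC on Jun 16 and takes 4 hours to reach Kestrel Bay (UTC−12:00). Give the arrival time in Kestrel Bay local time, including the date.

Departure is given in UTC: 13:24 on Jun 16.
Add 4 hours → 17:24 UTC.
Kestrel Bay is UTC−12:00: 17:24 − 12:00 = 05:24 on Jun 16.

05:24 on Jun 16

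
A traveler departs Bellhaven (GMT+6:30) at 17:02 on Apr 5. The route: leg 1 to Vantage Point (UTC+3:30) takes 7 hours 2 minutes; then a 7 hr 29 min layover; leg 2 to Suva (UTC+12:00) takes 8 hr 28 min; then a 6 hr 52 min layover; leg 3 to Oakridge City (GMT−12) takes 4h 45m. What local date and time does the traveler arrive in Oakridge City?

09:08 on April 6

Convert departure to UTC: 17:02 − 6:30 = 10:32 UTC on Apr 5.
Add 7 hours 2 minutes leg 1 → 17:34 UTC.
Add 7 hours and 29 minutes layover in Vantage Point → 01:03 UTC (Apr 6).
Add 8 hours 28 minutes leg 2 → 09:31 UTC.
Add 6 hours 52 minutes layover in Suva → 16:23 UTC.
Add 4 hours 45 minutes leg 3 → 21:08 UTC.
Oakridge City is UTC−12:00, so local arrival = 21:08 − 12:00 = 09:08 on Apr 6.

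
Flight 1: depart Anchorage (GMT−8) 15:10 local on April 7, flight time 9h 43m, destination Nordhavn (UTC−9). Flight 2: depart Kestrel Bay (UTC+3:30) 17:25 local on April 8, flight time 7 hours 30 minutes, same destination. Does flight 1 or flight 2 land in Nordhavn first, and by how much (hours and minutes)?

the first, by 12 hours 32 minutes

Flight 1 in UTC: 15:10 + 8:00 = 23:10 on Apr 7.
+9 hours and 43 minutes → arrive 08:53 UTC on Apr 8.
Flight 2 in UTC: 17:25 − 3:30 = 13:55 on Apr 8.
+7 hours and 30 minutes → arrive 21:25 UTC on Apr 8.
Flight 1 lands earlier by 12 hours 32 minutes.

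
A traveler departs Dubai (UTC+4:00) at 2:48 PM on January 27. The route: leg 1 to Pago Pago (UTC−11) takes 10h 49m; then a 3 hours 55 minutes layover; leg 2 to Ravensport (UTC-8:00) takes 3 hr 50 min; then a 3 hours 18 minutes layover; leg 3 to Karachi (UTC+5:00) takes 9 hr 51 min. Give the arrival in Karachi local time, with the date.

11:31 PM on January 28

Convert departure to UTC: 2:48 PM − 4:00 = 10:48 AM UTC on Jan 27.
Add 10 hours and 49 minutes leg 1 → 9:37 PM UTC.
Add 3 hours 55 minutes layover in Pago Pago → 1:32 AM UTC (Jan 28).
Add 3 hours 50 minutes leg 2 → 5:22 AM UTC.
Add 3 hours and 18 minutes layover in Ravensport → 8:40 AM UTC.
Add 9 hours 51 minutes leg 3 → 6:31 PM UTC.
Karachi is UTC+5:00, so local arrival = 6:31 PM + 5:00 = 11:31 PM on Jan 28.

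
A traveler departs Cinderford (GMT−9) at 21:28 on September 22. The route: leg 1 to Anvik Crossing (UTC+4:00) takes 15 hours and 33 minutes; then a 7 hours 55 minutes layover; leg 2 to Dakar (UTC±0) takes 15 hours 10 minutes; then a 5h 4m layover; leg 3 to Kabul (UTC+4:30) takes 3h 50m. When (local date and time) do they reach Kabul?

10:30 on September 25

Convert departure to UTC: 21:28 + 9:00 = 06:28 UTC on Sep 23.
Add 15 hours and 33 minutes leg 1 → 22:01 UTC.
Add 7 hours and 55 minutes layover in Anvik Crossing → 05:56 UTC (Sep 24).
Add 15 hours and 10 minutes leg 2 → 21:06 UTC.
Add 5 hours and 4 minutes layover in Dakar → 02:10 UTC (Sep 25).
Add 3 hours 50 minutes leg 3 → 06:00 UTC.
Kabul is UTC+4:30, so local arrival = 06:00 + 4:30 = 10:30 on Sep 25.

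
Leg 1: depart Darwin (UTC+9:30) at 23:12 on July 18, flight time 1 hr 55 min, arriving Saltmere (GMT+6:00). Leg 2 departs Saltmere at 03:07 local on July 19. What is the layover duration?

5 hours 30 minutes

Convert departure to UTC: 23:12 − 9:30 = 13:42 UTC on Jul 18.
Add 1 hour and 55 minutes flight time → 15:37 UTC.
Saltmere is UTC+6:00, so local arrival = 15:37 + 6:00 = 21:37 on Jul 18.
Layover = 03:07 − 21:37 (+1 day) = 5 hours 30 minutes.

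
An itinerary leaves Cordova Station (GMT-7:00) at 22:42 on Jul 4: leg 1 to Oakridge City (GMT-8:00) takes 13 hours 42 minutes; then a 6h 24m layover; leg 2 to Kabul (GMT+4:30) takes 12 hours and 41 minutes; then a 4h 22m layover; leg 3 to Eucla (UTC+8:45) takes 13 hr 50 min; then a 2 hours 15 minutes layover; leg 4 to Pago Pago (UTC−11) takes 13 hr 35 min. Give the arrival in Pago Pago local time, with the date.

13:31 on Jul 7

Convert departure to UTC: 22:42 + 7:00 = 05:42 UTC on Jul 5.
Add 13 hours and 42 minutes leg 1 → 19:24 UTC.
Add 6 hours and 24 minutes layover in Oakridge City → 01:48 UTC (Jul 6).
Add 12 hours 41 minutes leg 2 → 14:29 UTC.
Add 4 hours 22 minutes layover in Kabul → 18:51 UTC.
Add 13 hours 50 minutes leg 3 → 08:41 UTC (Jul 7).
Add 2 hours and 15 minutes layover in Eucla → 10:56 UTC.
Add 13 hours 35 minutes leg 4 → 00:31 UTC (Jul 8).
Pago Pago is UTC−11:00, so local arrival = 00:31 − 11:00 = 13:31 on Jul 7.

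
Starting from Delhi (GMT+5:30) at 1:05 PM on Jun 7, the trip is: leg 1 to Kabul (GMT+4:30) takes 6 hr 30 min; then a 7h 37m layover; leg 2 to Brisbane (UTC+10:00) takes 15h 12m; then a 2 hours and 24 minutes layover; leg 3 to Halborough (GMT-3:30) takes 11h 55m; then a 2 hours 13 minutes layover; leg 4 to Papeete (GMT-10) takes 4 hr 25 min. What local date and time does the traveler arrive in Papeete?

11:51 PM on June 8

Convert departure to UTC: 1:05 PM − 5:30 = 7:35 AM UTC on Jun 7.
Add 6 hours and 30 minutes leg 1 → 2:05 PM UTC.
Add 7 hours and 37 minutes layover in Kabul → 9:42 PM UTC.
Add 15 hours 12 minutes leg 2 → 12:54 PM UTC (Jun 8).
Add 2 hours 24 minutes layover in Brisbane → 3:18 PM UTC.
Add 11 hours 55 minutes leg 3 → 3:13 AM UTC (Jun 9).
Add 2 hours and 13 minutes layover in Halborough → 5:26 AM UTC.
Add 4 hours and 25 minutes leg 4 → 9:51 AM UTC.
Papeete is UTC−10:00, so local arrival = 9:51 AM − 10:00 = 11:51 PM on Jun 8.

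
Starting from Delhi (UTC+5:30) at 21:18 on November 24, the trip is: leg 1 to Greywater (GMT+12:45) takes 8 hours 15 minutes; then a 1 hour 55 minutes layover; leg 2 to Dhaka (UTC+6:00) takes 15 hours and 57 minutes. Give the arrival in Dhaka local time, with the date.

23:55 on Nov 25

Convert departure to UTC: 21:18 − 5:30 = 15:48 UTC on Nov 24.
Add 8 hours 15 minutes leg 1 → 00:03 UTC (Nov 25).
Add 1 hour and 55 minutes layover in Greywater → 01:58 UTC.
Add 15 hours and 57 minutes leg 2 → 17:55 UTC.
Dhaka is UTC+6:00, so local arrival = 17:55 + 6:00 = 23:55 on Nov 25.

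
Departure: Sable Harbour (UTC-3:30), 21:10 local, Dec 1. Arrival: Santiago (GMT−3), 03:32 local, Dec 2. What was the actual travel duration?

5 hours 52 minutes

Santiago is 0:30 ahead of Sable Harbour.
Clock-face elapsed time (ignoring zones) is 6 hours 22 minutes.
Actual elapsed = 6 hours 22 minutes − 0:30 = 5 hours 52 minutes.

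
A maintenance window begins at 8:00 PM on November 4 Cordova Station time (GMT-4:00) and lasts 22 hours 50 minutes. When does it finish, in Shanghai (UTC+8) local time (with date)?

Convert start to UTC: 8:00 PM + 4:00 = 12:00 AM UTC on Nov 5.
Add 22 hours and 50 minutes duration → 10:50 PM UTC.
Shanghai is UTC+8:00, so local end time = 10:50 PM + 8:00 = 6:50 AM on Nov 6.

6:50 AM on November 6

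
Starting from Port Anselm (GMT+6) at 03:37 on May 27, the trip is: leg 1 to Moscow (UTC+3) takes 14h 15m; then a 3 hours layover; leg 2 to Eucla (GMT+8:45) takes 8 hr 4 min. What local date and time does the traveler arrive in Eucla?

07:41 on May 28

Convert departure to UTC: 03:37 − 6:00 = 21:37 UTC on May 26.
Add 14 hours 15 minutes leg 1 → 11:52 UTC (May 27).
Add 3 hours layover in Moscow → 14:52 UTC.
Add 8 hours 4 minutes leg 2 → 22:56 UTC.
Eucla is UTC+8:45, so local arrival = 22:56 + 8:45 = 07:41 on May 28.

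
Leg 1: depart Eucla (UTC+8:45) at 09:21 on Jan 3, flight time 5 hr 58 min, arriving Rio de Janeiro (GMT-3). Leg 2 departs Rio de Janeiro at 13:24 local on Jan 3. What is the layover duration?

9 hours 50 minutes

Convert departure to UTC: 09:21 − 8:45 = 00:36 UTC on Jan 3.
Add 5 hours and 58 minutes flight time → 06:34 UTC.
Rio de Janeiro is UTC−3:00, so local arrival = 06:34 − 3:00 = 03:34 on Jan 3.
Layover = 13:24 − 03:34 = 9 hours 50 minutes.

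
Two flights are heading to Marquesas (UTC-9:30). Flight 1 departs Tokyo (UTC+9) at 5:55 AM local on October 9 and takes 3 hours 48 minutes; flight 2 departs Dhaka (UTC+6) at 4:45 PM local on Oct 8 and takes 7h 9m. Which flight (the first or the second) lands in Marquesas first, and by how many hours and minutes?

Flight 1 in UTC: 5:55 AM − 9:00 = 8:55 PM on Oct 8.
+3 hours and 48 minutes → arrive 12:43 AM UTC on Oct 9.
Flight 2 in UTC: 4:45 PM − 6:00 = 10:45 AM on Oct 8.
+7 hours 9 minutes → arrive 5:54 PM UTC on Oct 8.
Flight 2 lands earlier by 6 hours 49 minutes.

the second, by 6 hours 49 minutes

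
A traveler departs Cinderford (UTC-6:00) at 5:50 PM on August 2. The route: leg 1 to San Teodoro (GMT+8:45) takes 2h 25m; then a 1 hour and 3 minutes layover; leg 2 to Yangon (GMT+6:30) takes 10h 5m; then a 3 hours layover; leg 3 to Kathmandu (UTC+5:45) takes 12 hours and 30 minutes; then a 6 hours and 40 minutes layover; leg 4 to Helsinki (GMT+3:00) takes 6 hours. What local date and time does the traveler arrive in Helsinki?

8:33 PM on August 4

Convert departure to UTC: 5:50 PM + 6:00 = 11:50 PM UTC on Aug 2.
Add 2 hours 25 minutes leg 1 → 2:15 AM UTC (Aug 3).
Add 1 hour 3 minutes layover in San Teodoro → 3:18 AM UTC.
Add 10 hours 5 minutes leg 2 → 1:23 PM UTC.
Add 3 hours layover in Yangon → 4:23 PM UTC.
Add 12 hours 30 minutes leg 3 → 4:53 AM UTC (Aug 4).
Add 6 hours 40 minutes layover in Kathmandu → 11:33 AM UTC.
Add 6 hours leg 4 → 5:33 PM UTC.
Helsinki is UTC+3:00, so local arrival = 5:33 PM + 3:00 = 8:33 PM on Aug 4.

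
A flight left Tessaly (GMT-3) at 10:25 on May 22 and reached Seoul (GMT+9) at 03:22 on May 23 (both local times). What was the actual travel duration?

4 hours 57 minutes

Departure in UTC: 10:25 + 3:00 = 13:25 on May 22.
Arrival in UTC: 03:22 − 9:00 = 18:22 on May 22.
Elapsed = 18:22 − 13:25 = 4 hours 57 minutes.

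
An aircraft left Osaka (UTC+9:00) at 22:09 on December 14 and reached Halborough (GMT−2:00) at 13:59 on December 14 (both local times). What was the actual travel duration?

2 hours 50 minutes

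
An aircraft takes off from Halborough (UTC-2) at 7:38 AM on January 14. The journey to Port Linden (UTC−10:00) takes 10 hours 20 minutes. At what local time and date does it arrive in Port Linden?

Port Linden is 8:00 behind Halborough.
After 10 hours and 20 minutes it is 5:58 PM in Halborough.
Shift by the zone difference: 5:58 PM − 8:00 = 9:58 AM on Jan 14 in Port Linden.

9:58 AM on January 14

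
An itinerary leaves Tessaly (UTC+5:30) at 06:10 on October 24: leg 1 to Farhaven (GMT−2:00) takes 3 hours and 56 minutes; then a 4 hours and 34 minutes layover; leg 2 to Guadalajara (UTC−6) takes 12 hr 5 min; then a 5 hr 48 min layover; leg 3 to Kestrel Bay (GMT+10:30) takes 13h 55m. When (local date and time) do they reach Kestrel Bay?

03:28 on Oct 26

Convert departure to UTC: 06:10 − 5:30 = 00:40 UTC on Oct 24.
Add 3 hours 56 minutes leg 1 → 04:36 UTC.
Add 4 hours 34 minutes layover in Farhaven → 09:10 UTC.
Add 12 hours and 5 minutes leg 2 → 21:15 UTC.
Add 5 hours 48 minutes layover in Guadalajara → 03:03 UTC (Oct 25).
Add 13 hours 55 minutes leg 3 → 16:58 UTC.
Kestrel Bay is UTC+10:30, so local arrival = 16:58 + 10:30 = 03:28 on Oct 26.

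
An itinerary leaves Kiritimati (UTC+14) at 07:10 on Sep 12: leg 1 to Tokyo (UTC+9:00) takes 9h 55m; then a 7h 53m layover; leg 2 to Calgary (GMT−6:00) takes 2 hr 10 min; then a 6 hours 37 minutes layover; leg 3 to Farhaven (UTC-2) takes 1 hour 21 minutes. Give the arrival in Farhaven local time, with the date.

19:06 on September 12

Convert departure to UTC: 07:10 − 14:00 = 17:10 UTC on Sep 11.
Add 9 hours and 55 minutes leg 1 → 03:05 UTC (Sep 12).
Add 7 hours and 53 minutes layover in Tokyo → 10:58 UTC.
Add 2 hours and 10 minutes leg 2 → 13:08 UTC.
Add 6 hours and 37 minutes layover in Calgary → 19:45 UTC.
Add 1 hour 21 minutes leg 3 → 21:06 UTC.
Farhaven is UTC−2:00, so local arrival = 21:06 − 2:00 = 19:06 on Sep 12.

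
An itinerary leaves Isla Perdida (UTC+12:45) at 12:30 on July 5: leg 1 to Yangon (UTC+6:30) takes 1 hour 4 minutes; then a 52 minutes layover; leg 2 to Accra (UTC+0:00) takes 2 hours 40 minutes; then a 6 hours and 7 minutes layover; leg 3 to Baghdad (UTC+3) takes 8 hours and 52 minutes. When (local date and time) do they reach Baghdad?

22:20 on Jul 5

Convert departure to UTC: 12:30 − 12:45 = 23:45 UTC on Jul 4.
Add 1 hour and 4 minutes leg 1 → 00:49 UTC (Jul 5).
Add 52 minutes layover in Yangon → 01:41 UTC.
Add 2 hours 40 minutes leg 2 → 04:21 UTC.
Add 6 hours 7 minutes layover in Accra → 10:28 UTC.
Add 8 hours 52 minutes leg 3 → 19:20 UTC.
Baghdad is UTC+3:00, so local arrival = 19:20 + 3:00 = 22:20 on Jul 5.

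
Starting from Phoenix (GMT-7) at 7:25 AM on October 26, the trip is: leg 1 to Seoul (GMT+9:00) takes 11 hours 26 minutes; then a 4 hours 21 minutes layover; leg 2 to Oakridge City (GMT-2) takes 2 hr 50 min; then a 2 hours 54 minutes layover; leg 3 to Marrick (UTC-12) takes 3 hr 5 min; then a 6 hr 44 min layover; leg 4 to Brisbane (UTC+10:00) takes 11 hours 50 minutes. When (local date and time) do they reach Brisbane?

7:35 PM on October 28

Convert departure to UTC: 7:25 AM + 7:00 = 2:25 PM UTC on Oct 26.
Add 11 hours 26 minutes leg 1 → 1:51 AM UTC (Oct 27).
Add 4 hours and 21 minutes layover in Seoul → 6:12 AM UTC.
Add 2 hours and 50 minutes leg 2 → 9:02 AM UTC.
Add 2 hours 54 minutes layover in Oakridge City → 11:56 AM UTC.
Add 3 hours 5 minutes leg 3 → 3:01 PM UTC.
Add 6 hours 44 minutes layover in Marrick → 9:45 PM UTC.
Add 11 hours and 50 minutes leg 4 → 9:35 AM UTC (Oct 28).
Brisbane is UTC+10:00, so local arrival = 9:35 AM + 10:00 = 7:35 PM on Oct 28.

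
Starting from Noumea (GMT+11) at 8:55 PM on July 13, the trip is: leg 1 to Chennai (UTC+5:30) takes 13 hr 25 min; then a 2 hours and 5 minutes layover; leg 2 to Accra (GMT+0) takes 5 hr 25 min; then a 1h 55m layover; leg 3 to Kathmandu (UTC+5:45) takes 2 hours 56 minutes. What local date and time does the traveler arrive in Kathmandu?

Convert departure to UTC: 8:55 PM − 11:00 = 9:55 AM UTC on Jul 13.
Add 13 hours and 25 minutes leg 1 → 11:20 PM UTC.
Add 2 hours and 5 minutes layover in Chennai → 1:25 AM UTC (Jul 14).
Add 5 hours and 25 minutes leg 2 → 6:50 AM UTC.
Add 1 hour and 55 minutes layover in Accra → 8:45 AM UTC.
Add 2 hours and 56 minutes leg 3 → 11:41 AM UTC.
Kathmandu is UTC+5:45, so local arrival = 11:41 AM + 5:45 = 5:26 PM on Jul 14.

5:26 PM on July 14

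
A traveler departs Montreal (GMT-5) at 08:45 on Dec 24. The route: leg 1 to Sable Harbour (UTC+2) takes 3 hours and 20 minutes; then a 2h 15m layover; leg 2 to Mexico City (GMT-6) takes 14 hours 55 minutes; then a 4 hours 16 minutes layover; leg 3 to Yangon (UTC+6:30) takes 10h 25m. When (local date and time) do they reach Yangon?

Convert departure to UTC: 08:45 + 5:00 = 13:45 UTC on Dec 24.
Add 3 hours and 20 minutes leg 1 → 17:05 UTC.
Add 2 hours 15 minutes layover in Sable Harbour → 19:20 UTC.
Add 14 hours 55 minutes leg 2 → 10:15 UTC (Dec 25).
Add 4 hours and 16 minutes layover in Mexico City → 14:31 UTC.
Add 10 hours and 25 minutes leg 3 → 00:56 UTC (Dec 26).
Yangon is UTC+6:30, so local arrival = 00:56 + 6:30 = 07:26 on Dec 26.

07:26 on Dec 26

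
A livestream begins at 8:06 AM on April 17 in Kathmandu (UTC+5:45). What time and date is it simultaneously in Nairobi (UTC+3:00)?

5:21 AM on April 17

In UTC: 8:06 AM − 5:45 = 2:21 AM on Apr 17.
Nairobi is UTC+3:00: 2:21 AM + 3:00 = 5:21 AM on Apr 17.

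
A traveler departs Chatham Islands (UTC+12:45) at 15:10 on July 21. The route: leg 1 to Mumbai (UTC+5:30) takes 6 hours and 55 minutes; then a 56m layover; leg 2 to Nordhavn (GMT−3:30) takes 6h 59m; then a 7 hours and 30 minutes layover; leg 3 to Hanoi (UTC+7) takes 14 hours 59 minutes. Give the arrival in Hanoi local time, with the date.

22:44 on July 22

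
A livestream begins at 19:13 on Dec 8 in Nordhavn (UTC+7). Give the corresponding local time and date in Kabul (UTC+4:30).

16:43 on December 8

Kabul is 2:30 behind Nordhavn.
Shift by the zone difference: 19:13 − 2:30 = 16:43 on Dec 8 in Kabul.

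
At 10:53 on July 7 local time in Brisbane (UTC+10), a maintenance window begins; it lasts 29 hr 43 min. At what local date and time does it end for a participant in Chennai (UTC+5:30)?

12:06 on July 8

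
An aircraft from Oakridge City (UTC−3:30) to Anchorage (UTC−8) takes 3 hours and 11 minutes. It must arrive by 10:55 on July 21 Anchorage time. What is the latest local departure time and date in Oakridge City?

12:14 on Jul 21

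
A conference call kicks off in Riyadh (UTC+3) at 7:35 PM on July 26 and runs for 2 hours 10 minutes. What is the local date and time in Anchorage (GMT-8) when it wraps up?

Convert start to UTC: 7:35 PM − 3:00 = 4:35 PM UTC on Jul 26.
Add 2 hours 10 minutes duration → 6:45 PM UTC.
Anchorage is UTC−8:00, so local end time = 6:45 PM − 8:00 = 10:45 AM on Jul 26.

10:45 AM on July 26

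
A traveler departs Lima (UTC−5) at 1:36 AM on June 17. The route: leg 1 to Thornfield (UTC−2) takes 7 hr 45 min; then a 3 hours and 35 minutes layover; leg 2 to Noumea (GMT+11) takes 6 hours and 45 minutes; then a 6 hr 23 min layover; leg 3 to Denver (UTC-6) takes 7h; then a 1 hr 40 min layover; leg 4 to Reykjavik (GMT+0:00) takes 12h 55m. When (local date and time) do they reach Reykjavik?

4:39 AM on June 19

Convert departure to UTC: 1:36 AM + 5:00 = 6:36 AM UTC on Jun 17.
Add 7 hours and 45 minutes leg 1 → 2:21 PM UTC.
Add 3 hours 35 minutes layover in Thornfield → 5:56 PM UTC.
Add 6 hours 45 minutes leg 2 → 12:41 AM UTC (Jun 18).
Add 6 hours 23 minutes layover in Noumea → 7:04 AM UTC.
Add 7 hours leg 3 → 2:04 PM UTC.
Add 1 hour 40 minutes layover in Denver → 3:44 PM UTC.
Add 12 hours and 55 minutes leg 4 → 4:39 AM UTC (Jun 19).
Reykjavik is UTC+0, so local arrival is the same: 4:39 AM on Jun 19.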